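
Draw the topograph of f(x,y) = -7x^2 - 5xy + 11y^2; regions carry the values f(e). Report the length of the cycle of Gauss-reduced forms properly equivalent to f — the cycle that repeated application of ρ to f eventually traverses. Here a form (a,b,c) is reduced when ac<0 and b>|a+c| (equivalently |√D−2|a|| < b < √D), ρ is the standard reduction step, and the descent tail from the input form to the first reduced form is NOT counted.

D = 333, ⌊√D⌋ = 18
descent: ρ → (11,5,-7)  [lands on river]
river: ρ → (-7,9,9)
river: ρ → (9,9,-7)
river: ρ → (-7,5,11)
river: ρ → (11,17,-1)
river: ρ → (-1,17,11)
ρ-cycle length = 6 (tail of 1 descent step not counted)

6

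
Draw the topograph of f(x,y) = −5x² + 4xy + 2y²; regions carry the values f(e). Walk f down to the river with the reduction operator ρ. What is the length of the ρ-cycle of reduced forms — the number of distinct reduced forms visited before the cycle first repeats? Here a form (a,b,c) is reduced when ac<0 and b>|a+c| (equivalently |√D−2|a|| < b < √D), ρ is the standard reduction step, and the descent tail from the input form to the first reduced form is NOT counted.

D = 56, ⌊√D⌋ = 7
river: ρ → (2,4,-5)
river: ρ → (-5,6,1)
river: ρ → (1,6,-5)
river: ρ → (-5,4,2)
ρ-cycle length = 4 (tail of 0 descent steps not counted)

4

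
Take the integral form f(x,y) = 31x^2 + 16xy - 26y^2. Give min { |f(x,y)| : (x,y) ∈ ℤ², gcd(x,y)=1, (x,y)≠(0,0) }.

river: ρ → (-26,36,21)
river: ρ → (21,48,-14)
river: ρ → (-14,36,39)
river: ρ → (39,42,-11)
river: ρ → (-11,46,31)
river: ρ → (31,16,-26)
closes: descent 0, river 6
min |a| on river = 11

11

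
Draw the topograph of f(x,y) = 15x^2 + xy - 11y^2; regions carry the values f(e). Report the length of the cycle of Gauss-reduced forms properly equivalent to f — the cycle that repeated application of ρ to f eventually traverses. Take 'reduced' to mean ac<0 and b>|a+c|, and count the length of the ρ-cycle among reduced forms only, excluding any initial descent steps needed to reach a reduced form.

D = 661, ⌊√D⌋ = 25
descent: ρ → (-11,21,5)  [lands on river]
river: ρ → (5,19,-15)
river: ρ → (-15,11,9)
river: ρ → (9,25,-1)
river: ρ → (-1,25,9)
river: ρ → (9,11,-15)
river: ρ → (-15,19,5)
river: ρ → (5,21,-11)
river: ρ → (-11,23,3)
river: ρ → (3,25,-3)
river: ρ → (-3,23,11)
river: ρ → (11,21,-5)
river: ρ → (-5,19,15)
river: ρ → (15,11,-9)
river: ρ → (-9,25,1)
river: ρ → (1,25,-9)
river: ρ → (-9,11,15)
river: ρ → (15,19,-5)
river: ρ → (-5,21,11)
river: ρ → (11,23,-3)
river: ρ → (-3,25,3)
river: ρ → (3,23,-11)
ρ-cycle length = 22 (tail of 1 descent step not counted)

22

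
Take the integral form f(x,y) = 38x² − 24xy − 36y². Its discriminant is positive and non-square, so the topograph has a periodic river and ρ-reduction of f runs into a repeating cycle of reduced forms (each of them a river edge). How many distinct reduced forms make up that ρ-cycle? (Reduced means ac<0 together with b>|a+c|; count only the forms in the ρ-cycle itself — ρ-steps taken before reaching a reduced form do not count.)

D = 6048, ⌊√D⌋ = 77
descent: ρ → (-36,24,38)  [lands on river]
river: ρ → (38,52,-22)
river: ρ → (-22,36,54)
river: ρ → (54,72,-4)
river: ρ → (-4,72,54)
river: ρ → (54,36,-22)
river: ρ → (-22,52,38)
river: ρ → (38,24,-36)
river: ρ → (-36,48,26)
river: ρ → (26,56,-28)
river: ρ → (-28,56,26)
river: ρ → (26,48,-36)
ρ-cycle length = 12 (tail of 1 descent step not counted)

12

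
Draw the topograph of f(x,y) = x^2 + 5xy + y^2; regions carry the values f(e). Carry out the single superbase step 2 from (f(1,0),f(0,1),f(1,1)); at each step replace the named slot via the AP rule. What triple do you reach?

start (1,1,7) = (f(1,0),f(0,1),f(1,1))
replace slot 2: 2·(1+7) − 1 = 15 → (1,15,7)

1,15,7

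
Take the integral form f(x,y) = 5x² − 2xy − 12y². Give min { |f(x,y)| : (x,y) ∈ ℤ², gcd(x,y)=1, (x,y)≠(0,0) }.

descent: ρ → (-12,2,5)
descent: ρ → (5,8,-9)  [lands on river]
river: ρ → (-9,10,4)
river: ρ → (4,14,-3)
river: ρ → (-3,10,12)
river: ρ → (12,14,-1)
river: ρ → (-1,14,12)
river: ρ → (12,10,-3)
river: ρ → (-3,14,4)
river: ρ → (4,10,-9)
river: ρ → (-9,8,5)
river: ρ → (5,12,-5)
river: ρ → (-5,8,9)
river: ρ → (9,10,-4)
river: ρ → (-4,14,3)
river: ρ → (3,10,-12)
river: ρ → (-12,14,1)
river: ρ → (1,14,-12)
river: ρ → (-12,10,3)
river: ρ → (3,14,-4)
river: ρ → (-4,10,9)
river: ρ → (9,8,-5)
river: ρ → (-5,12,5)
closes: descent 2, river 22
min |a| on river = 1

1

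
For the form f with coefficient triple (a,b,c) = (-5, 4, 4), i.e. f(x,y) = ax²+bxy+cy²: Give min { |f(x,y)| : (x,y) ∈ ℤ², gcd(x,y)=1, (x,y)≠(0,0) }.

river: ρ → (4,4,-5)
river: ρ → (-5,6,3)
river: ρ → (3,6,-5)
river: ρ → (-5,4,4)
closes: descent 0, river 4
min |a| on river = 3

3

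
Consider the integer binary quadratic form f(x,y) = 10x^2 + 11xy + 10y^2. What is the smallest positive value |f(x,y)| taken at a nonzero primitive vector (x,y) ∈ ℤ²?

translate: b→-9 (≡11 mod 20), so (10,11,10)→(10,-9,9)
flip: (10,-9,9)→(9,9,10)
reduced (well bottom): (9,9,10) with a≤c, −a<b≤a
well minimum = a = 9

9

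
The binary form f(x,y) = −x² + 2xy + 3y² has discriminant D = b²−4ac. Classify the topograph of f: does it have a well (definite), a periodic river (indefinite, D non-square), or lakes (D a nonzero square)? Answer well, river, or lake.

D = b²−4ac = 2² − 4·(-1)·3 = 16
D = 4² is a perfect square ⇒ form factors over ℤ ⇒ lakes

lake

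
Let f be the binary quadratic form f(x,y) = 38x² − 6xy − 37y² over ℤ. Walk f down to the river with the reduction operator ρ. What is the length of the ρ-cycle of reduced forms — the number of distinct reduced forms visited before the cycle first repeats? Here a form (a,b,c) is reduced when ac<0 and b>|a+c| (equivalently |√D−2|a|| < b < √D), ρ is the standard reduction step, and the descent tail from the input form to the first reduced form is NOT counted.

D = 5660, ⌊√D⌋ = 75
descent: ρ → (-37,6,38)  [lands on river]
river: ρ → (38,70,-5)
river: ρ → (-5,70,38)
river: ρ → (38,6,-37)
river: ρ → (-37,68,7)
river: ρ → (7,72,-17)
river: ρ → (-17,64,23)
river: ρ → (23,74,-2)
river: ρ → (-2,74,23)
river: ρ → (23,64,-17)
river: ρ → (-17,72,7)
river: ρ → (7,68,-37)
ρ-cycle length = 12 (tail of 1 descent step not counted)

12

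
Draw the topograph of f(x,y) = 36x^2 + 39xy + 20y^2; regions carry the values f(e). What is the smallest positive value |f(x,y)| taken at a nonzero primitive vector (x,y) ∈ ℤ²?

translate: b→-33 (≡39 mod 72), so (36,39,20)→(36,-33,17)
flip: (36,-33,17)→(17,33,36)
translate: b→-1 (≡33 mod 34), so (17,33,36)→(17,-1,20)
reduced (well bottom): (17,-1,20) with a≤c, −a<b≤a
well minimum = a = 17

17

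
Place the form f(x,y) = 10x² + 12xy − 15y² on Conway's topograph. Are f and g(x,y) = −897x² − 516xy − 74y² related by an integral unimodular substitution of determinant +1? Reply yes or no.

D₁ = 744, D₂ = 744
river cycle of f (length 10): (-15, 18, 7), (7, 24, -6), (-6, 24, 7), (7, 18, -15), (-15, 12, 10), (10, 8, -17), (-17, 26, 1), (1, 26, -17), (-17, 8, 10), (10, 12, -15)
river cycle of g (length 10): (-15, 18, 7), (7, 24, -6), (-6, 24, 7), (7, 18, -15), (-15, 12, 10), (10, 8, -17), (-17, 26, 1), (1, 26, -17), (-17, 8, 10), (10, 12, -15)
cycles coincide ⇒ equivalent

yes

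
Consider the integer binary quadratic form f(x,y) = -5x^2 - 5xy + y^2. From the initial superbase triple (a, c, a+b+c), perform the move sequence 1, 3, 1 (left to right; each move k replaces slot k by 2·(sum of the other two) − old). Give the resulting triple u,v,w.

start (-5,1,-9) = (f(1,0),f(0,1),f(1,1))
replace slot 1: 2·(1+(-9)) − (-5) = -11 → (-11,1,-9)
replace slot 3: 2·((-11)+1) − (-9) = -11 → (-11,1,-11)
replace slot 1: 2·(1+(-11)) − (-11) = -9 → (-9,1,-11)

-9,1,-11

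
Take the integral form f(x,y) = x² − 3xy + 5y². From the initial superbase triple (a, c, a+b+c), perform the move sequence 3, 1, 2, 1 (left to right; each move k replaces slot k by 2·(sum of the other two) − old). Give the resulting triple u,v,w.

start (1,5,3) = (f(1,0),f(0,1),f(1,1))
replace slot 3: 2·(1+5) − 3 = 9 → (1,5,9)
replace slot 1: 2·(5+9) − 1 = 27 → (27,5,9)
replace slot 2: 2·(27+9) − 5 = 67 → (27,67,9)
replace slot 1: 2·(67+9) − 27 = 125 → (125,67,9)

125,67,9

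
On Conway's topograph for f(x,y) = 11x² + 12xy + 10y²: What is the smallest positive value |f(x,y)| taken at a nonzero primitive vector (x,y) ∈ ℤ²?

translate: b→-10 (≡12 mod 22), so (11,12,10)→(11,-10,9)
flip: (11,-10,9)→(9,10,11)
translate: b→-8 (≡10 mod 18), so (9,10,11)→(9,-8,10)
reduced (well bottom): (9,-8,10) with a≤c, −a<b≤a
well minimum = a = 9

9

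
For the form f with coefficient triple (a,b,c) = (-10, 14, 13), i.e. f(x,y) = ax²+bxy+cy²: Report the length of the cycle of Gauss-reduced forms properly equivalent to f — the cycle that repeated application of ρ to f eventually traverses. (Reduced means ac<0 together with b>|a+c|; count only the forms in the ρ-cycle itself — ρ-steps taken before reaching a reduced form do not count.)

D = 716, ⌊√D⌋ = 26
river: ρ → (13,12,-11)
river: ρ → (-11,10,14)
river: ρ → (14,18,-7)
river: ρ → (-7,24,5)
river: ρ → (5,26,-2)
river: ρ → (-2,26,5)
river: ρ → (5,24,-7)
river: ρ → (-7,18,14)
river: ρ → (14,10,-11)
river: ρ → (-11,12,13)
river: ρ → (13,14,-10)
river: ρ → (-10,26,1)
river: ρ → (1,26,-10)
river: ρ → (-10,14,13)
ρ-cycle length = 14 (tail of 0 descent steps not counted)

14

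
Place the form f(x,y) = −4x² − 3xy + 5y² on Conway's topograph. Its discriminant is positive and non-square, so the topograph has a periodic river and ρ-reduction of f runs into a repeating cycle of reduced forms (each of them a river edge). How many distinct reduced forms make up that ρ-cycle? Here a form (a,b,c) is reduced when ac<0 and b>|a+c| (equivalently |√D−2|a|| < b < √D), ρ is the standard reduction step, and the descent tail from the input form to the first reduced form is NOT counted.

D = 89, ⌊√D⌋ = 9
descent: ρ → (5,3,-4)  [lands on river]
river: ρ → (-4,5,4)
river: ρ → (4,3,-5)
river: ρ → (-5,7,2)
river: ρ → (2,9,-1)
river: ρ → (-1,9,2)
river: ρ → (2,7,-5)
river: ρ → (-5,3,4)
river: ρ → (4,5,-4)
river: ρ → (-4,3,5)
river: ρ → (5,7,-2)
river: ρ → (-2,9,1)
river: ρ → (1,9,-2)
river: ρ → (-2,7,5)
ρ-cycle length = 14 (tail of 1 descent step not counted)

14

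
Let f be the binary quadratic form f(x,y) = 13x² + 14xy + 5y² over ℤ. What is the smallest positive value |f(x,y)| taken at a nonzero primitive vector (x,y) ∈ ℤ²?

translate: b→-12 (≡14 mod 26), so (13,14,5)→(13,-12,4)
flip: (13,-12,4)→(4,12,13)
translate: b→4 (≡12 mod 8), so (4,12,13)→(4,4,5)
reduced (well bottom): (4,4,5) with a≤c, −a<b≤a
well minimum = a = 4

4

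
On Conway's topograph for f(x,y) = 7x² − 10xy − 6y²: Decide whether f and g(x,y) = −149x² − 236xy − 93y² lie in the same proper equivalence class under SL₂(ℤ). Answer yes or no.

D₁ = 268, D₂ = 268
river cycle of f (length 10): (-6, 10, 7), (7, 4, -9), (-9, 14, 2), (2, 14, -9), (-9, 4, 7), (7, 10, -6), (-6, 14, 3), (3, 16, -1), (-1, 16, 3), (3, 14, -6)
river cycle of g (length 10): (-6, 10, 7), (7, 4, -9), (-9, 14, 2), (2, 14, -9), (-9, 4, 7), (7, 10, -6), (-6, 14, 3), (3, 16, -1), (-1, 16, 3), (3, 14, -6)
cycles coincide ⇒ equivalent

yes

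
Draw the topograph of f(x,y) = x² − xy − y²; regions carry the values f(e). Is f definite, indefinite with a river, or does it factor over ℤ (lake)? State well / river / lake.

D = b²−4ac = (-1)² − 4·1·(-1) = 5
D > 0 non-square ⇒ indefinite ⇒ periodic river

river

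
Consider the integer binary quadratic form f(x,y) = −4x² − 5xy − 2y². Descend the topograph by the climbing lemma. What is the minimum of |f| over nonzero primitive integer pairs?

translate: b→-3 (≡5 mod 8), so (4,5,2)→(4,-3,1)
flip: (4,-3,1)→(1,3,4)
translate: b→1 (≡3 mod 2), so (1,3,4)→(1,1,2)
reduced (well bottom): (1,1,2) with a≤c, −a<b≤a
well minimum |f| = |-1| = 1 (negative-definite)

1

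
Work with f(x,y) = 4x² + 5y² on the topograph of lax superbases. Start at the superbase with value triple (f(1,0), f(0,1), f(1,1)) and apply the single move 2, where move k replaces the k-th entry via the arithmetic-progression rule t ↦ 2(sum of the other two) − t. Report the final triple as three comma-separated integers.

start (4,5,9) = (f(1,0),f(0,1),f(1,1))
replace slot 2: 2·(4+9) − 5 = 21 → (4,21,9)

4,21,9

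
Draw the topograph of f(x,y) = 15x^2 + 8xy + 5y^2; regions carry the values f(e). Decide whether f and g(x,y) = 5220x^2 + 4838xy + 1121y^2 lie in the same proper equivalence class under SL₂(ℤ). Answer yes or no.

D₁ = -236, D₂ = -236
f: flip: (15,8,5)→(5,-8,15)
f: translate: b→2 (≡-8 mod 10), so (5,-8,15)→(5,2,12)
f: reduced (well bottom): (5,2,12) with a≤c, −a<b≤a
g: flip: (5220,4838,1121)→(1121,-4838,5220)
g: translate: b→-354 (≡-4838 mod 2242), so (1121,-4838,5220)→(1121,-354,28)
g: flip: (1121,-354,28)→(28,354,1121)
g: translate: b→18 (≡354 mod 56), so (28,354,1121)→(28,18,5)
g: flip: (28,18,5)→(5,-18,28)
g: translate: b→2 (≡-18 mod 10), so (5,-18,28)→(5,2,12)
g: reduced (well bottom): (5,2,12) with a≤c, −a<b≤a
reduced forms (5, 2, 12) vs (5, 2, 12) ⇒ equivalent

yes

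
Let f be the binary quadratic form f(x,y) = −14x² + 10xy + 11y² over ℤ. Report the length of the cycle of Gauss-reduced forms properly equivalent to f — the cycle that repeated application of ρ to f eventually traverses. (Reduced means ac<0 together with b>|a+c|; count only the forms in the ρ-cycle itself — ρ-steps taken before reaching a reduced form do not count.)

D = 716, ⌊√D⌋ = 26
river: ρ → (11,12,-13)
river: ρ → (-13,14,10)
river: ρ → (10,26,-1)
river: ρ → (-1,26,10)
river: ρ → (10,14,-13)
river: ρ → (-13,12,11)
river: ρ → (11,10,-14)
river: ρ → (-14,18,7)
river: ρ → (7,24,-5)
river: ρ → (-5,26,2)
river: ρ → (2,26,-5)
river: ρ → (-5,24,7)
river: ρ → (7,18,-14)
river: ρ → (-14,10,11)
ρ-cycle length = 14 (tail of 0 descent steps not counted)

14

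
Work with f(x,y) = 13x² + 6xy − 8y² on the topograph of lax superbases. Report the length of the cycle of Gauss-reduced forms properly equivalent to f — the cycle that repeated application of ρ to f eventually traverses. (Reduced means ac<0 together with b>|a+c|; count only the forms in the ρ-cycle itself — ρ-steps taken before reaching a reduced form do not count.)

D = 452, ⌊√D⌋ = 21
river: ρ → (-8,10,11)
river: ρ → (11,12,-7)
river: ρ → (-7,16,7)
river: ρ → (7,12,-11)
river: ρ → (-11,10,8)
river: ρ → (8,6,-13)
river: ρ → (-13,20,1)
river: ρ → (1,20,-13)
river: ρ → (-13,6,8)
river: ρ → (8,10,-11)
river: ρ → (-11,12,7)
river: ρ → (7,16,-7)
river: ρ → (-7,12,11)
river: ρ → (11,10,-8)
river: ρ → (-8,6,13)
river: ρ → (13,20,-1)
river: ρ → (-1,20,13)
river: ρ → (13,6,-8)
ρ-cycle length = 18 (tail of 0 descent steps not counted)

18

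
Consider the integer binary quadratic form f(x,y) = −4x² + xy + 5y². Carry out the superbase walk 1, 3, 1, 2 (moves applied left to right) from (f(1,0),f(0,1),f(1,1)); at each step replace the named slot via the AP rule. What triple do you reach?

start (-4,5,2) = (f(1,0),f(0,1),f(1,1))
replace slot 1: 2·(5+2) − (-4) = 18 → (18,5,2)
replace slot 3: 2·(18+5) − 2 = 44 → (18,5,44)
replace slot 1: 2·(5+44) − 18 = 80 → (80,5,44)
replace slot 2: 2·(80+44) − 5 = 243 → (80,243,44)

80,243,44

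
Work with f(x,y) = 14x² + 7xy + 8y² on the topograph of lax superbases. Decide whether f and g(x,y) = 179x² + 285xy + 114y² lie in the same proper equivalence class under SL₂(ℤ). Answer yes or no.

D₁ = -399, D₂ = -399
f: flip: (14,7,8)→(8,-7,14)
f: reduced (well bottom): (8,-7,14) with a≤c, −a<b≤a
g: translate: b→-73 (≡285 mod 358), so (179,285,114)→(179,-73,8)
g: flip: (179,-73,8)→(8,73,179)
g: translate: b→-7 (≡73 mod 16), so (8,73,179)→(8,-7,14)
g: reduced (well bottom): (8,-7,14) with a≤c, −a<b≤a
reduced forms (8, -7, 14) vs (8, -7, 14) ⇒ equivalent

yes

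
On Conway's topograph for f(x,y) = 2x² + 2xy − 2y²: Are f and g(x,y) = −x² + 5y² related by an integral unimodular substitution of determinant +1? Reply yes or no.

D₁ = 20, D₂ = 20
river cycle of f (length 2): (-2, 2, 2), (2, 2, -2)
river cycle of g (length 2): (-1, 4, 1), (1, 4, -1)
cycles differ ⇒ inequivalent

no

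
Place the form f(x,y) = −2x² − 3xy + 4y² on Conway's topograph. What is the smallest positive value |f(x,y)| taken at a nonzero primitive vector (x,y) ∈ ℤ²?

descent: ρ → (4,3,-2)  [lands on river]
river: ρ → (-2,5,2)
river: ρ → (2,3,-4)
river: ρ → (-4,5,1)
river: ρ → (1,5,-4)
river: ρ → (-4,3,2)
river: ρ → (2,5,-2)
river: ρ → (-2,3,4)
river: ρ → (4,5,-1)
river: ρ → (-1,5,4)
closes: descent 1, river 10
min |a| on river = 1

1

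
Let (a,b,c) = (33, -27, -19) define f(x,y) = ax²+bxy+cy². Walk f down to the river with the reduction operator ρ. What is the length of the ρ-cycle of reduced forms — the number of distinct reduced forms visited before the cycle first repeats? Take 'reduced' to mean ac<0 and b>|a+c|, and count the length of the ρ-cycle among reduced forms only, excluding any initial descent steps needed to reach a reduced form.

D = 3237, ⌊√D⌋ = 56
descent: ρ → (-19,27,33)  [lands on river]
river: ρ → (33,39,-13)
river: ρ → (-13,39,33)
river: ρ → (33,27,-19)
river: ρ → (-19,49,11)
river: ρ → (11,39,-39)
river: ρ → (-39,39,11)
river: ρ → (11,49,-19)
ρ-cycle length = 8 (tail of 1 descent step not counted)

8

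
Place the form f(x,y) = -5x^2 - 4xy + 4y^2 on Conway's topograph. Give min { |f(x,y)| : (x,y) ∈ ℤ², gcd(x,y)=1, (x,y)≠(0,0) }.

descent: ρ → (4,4,-5)  [lands on river]
river: ρ → (-5,6,3)
river: ρ → (3,6,-5)
river: ρ → (-5,4,4)
closes: descent 1, river 4
min |a| on river = 3

3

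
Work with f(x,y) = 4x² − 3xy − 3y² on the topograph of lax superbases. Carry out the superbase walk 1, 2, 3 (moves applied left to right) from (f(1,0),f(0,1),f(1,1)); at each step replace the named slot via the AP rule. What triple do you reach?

start (4,-3,-2) = (f(1,0),f(0,1),f(1,1))
replace slot 1: 2·((-3)+(-2)) − 4 = -14 → (-14,-3,-2)
replace slot 2: 2·((-14)+(-2)) − (-3) = -29 → (-14,-29,-2)
replace slot 3: 2·((-14)+(-29)) − (-2) = -84 → (-14,-29,-84)

-14,-29,-84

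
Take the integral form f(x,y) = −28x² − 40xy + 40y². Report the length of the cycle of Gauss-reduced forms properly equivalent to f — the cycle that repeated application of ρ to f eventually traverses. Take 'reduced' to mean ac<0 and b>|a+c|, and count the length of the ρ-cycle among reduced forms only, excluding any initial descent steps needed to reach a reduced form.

D = 6080, ⌊√D⌋ = 77
descent: ρ → (40,40,-28)  [lands on river]
river: ρ → (-28,72,8)
river: ρ → (8,72,-28)
river: ρ → (-28,40,40)
ρ-cycle length = 4 (tail of 1 descent step not counted)

4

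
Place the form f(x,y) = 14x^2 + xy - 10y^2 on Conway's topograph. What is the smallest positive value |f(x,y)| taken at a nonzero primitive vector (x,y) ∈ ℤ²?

descent: ρ → (-10,19,5)  [lands on river]
river: ρ → (5,21,-6)
river: ρ → (-6,15,14)
river: ρ → (14,13,-7)
river: ρ → (-7,15,12)
river: ρ → (12,9,-10)
river: ρ → (-10,11,11)
river: ρ → (11,11,-10)
river: ρ → (-10,9,12)
river: ρ → (12,15,-7)
river: ρ → (-7,13,14)
river: ρ → (14,15,-6)
river: ρ → (-6,21,5)
river: ρ → (5,19,-10)
river: ρ → (-10,21,3)
river: ρ → (3,21,-10)
closes: descent 1, river 16
min |a| on river = 3

3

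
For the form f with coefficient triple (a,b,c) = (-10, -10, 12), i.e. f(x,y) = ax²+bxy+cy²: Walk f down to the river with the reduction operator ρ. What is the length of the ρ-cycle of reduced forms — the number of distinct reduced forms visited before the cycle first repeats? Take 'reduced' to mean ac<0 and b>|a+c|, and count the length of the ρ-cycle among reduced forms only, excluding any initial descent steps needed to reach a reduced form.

D = 580, ⌊√D⌋ = 24
descent: ρ → (12,10,-10)  [lands on river]
river: ρ → (-10,10,12)
river: ρ → (12,14,-8)
river: ρ → (-8,18,8)
river: ρ → (8,14,-12)
river: ρ → (-12,10,10)
river: ρ → (10,10,-12)
river: ρ → (-12,14,8)
river: ρ → (8,18,-8)
river: ρ → (-8,14,12)
ρ-cycle length = 10 (tail of 1 descent step not counted)

10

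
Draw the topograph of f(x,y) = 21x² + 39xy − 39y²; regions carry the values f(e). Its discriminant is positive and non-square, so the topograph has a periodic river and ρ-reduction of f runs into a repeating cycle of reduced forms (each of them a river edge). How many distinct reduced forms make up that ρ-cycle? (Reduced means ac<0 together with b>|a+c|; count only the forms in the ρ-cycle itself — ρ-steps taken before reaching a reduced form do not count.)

D = 4797, ⌊√D⌋ = 69
river: ρ → (-39,39,21)
river: ρ → (21,45,-33)
river: ρ → (-33,21,33)
river: ρ → (33,45,-21)
river: ρ → (-21,39,39)
river: ρ → (39,39,-21)
river: ρ → (-21,45,33)
river: ρ → (33,21,-33)
river: ρ → (-33,45,21)
river: ρ → (21,39,-39)
ρ-cycle length = 10 (tail of 0 descent steps not counted)

10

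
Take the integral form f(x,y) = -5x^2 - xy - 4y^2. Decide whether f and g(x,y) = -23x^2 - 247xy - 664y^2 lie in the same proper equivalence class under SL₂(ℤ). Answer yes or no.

D₁ = -79, D₂ = -79
f is negative-definite; reduce −f:
−f: flip: (5,1,4)→(4,-1,5)
−f: reduced (well bottom): (4,-1,5) with a≤c, −a<b≤a
flip sign back: reduced form of f is (-4,1,-5)
g is negative-definite; reduce −g:
−g: translate: b→17 (≡247 mod 46), so (23,247,664)→(23,17,4)
−g: flip: (23,17,4)→(4,-17,23)
−g: translate: b→-1 (≡-17 mod 8), so (4,-17,23)→(4,-1,5)
−g: reduced (well bottom): (4,-1,5) with a≤c, −a<b≤a
flip sign back: reduced form of g is (-4,1,-5)
reduced forms (-4, 1, -5) vs (-4, 1, -5) ⇒ equivalent

yes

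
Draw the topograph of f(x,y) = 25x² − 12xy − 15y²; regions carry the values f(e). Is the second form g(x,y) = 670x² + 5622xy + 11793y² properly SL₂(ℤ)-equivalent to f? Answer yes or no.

D₁ = 1644, D₂ = 1644
river cycle of f (length 10): (-15, 12, 25), (25, 38, -2), (-2, 38, 25), (25, 12, -15), (-15, 18, 22), (22, 26, -11), (-11, 40, 1), (1, 40, -11), (-11, 26, 22), (22, 18, -15)
river cycle of g (length 10): (25, 38, -2), (-2, 38, 25), (25, 12, -15), (-15, 18, 22), (22, 26, -11), (-11, 40, 1), (1, 40, -11), (-11, 26, 22), (22, 18, -15), (-15, 12, 25)
cycles coincide ⇒ equivalent

yes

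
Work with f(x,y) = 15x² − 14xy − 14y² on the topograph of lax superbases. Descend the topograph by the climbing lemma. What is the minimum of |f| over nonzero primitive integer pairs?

descent: ρ → (-14,14,15)  [lands on river]
river: ρ → (15,16,-13)
river: ρ → (-13,10,18)
river: ρ → (18,26,-5)
river: ρ → (-5,24,23)
river: ρ → (23,22,-6)
river: ρ → (-6,26,15)
river: ρ → (15,4,-17)
river: ρ → (-17,30,2)
river: ρ → (2,30,-17)
river: ρ → (-17,4,15)
river: ρ → (15,26,-6)
river: ρ → (-6,22,23)
river: ρ → (23,24,-5)
river: ρ → (-5,26,18)
river: ρ → (18,10,-13)
river: ρ → (-13,16,15)
river: ρ → (15,14,-14)
closes: descent 1, river 18
min |a| on river = 2

2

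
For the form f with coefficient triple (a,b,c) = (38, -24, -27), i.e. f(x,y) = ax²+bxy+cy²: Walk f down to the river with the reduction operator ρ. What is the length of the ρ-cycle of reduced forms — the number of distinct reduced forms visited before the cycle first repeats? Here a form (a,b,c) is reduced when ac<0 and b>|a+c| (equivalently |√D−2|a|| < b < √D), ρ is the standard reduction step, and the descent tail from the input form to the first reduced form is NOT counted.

D = 4680, ⌊√D⌋ = 68
descent: ρ → (-27,24,38)  [lands on river]
river: ρ → (38,52,-13)
river: ρ → (-13,52,38)
river: ρ → (38,24,-27)
river: ρ → (-27,30,35)
river: ρ → (35,40,-22)
river: ρ → (-22,48,27)
river: ρ → (27,60,-10)
river: ρ → (-10,60,27)
river: ρ → (27,48,-22)
river: ρ → (-22,40,35)
river: ρ → (35,30,-27)
ρ-cycle length = 12 (tail of 1 descent step not counted)

12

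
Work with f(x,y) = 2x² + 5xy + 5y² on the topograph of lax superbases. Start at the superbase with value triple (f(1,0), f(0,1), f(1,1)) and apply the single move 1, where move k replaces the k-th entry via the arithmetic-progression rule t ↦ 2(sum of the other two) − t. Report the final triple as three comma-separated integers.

start (2,5,12) = (f(1,0),f(0,1),f(1,1))
replace slot 1: 2·(5+12) − 2 = 32 → (32,5,12)

32,5,12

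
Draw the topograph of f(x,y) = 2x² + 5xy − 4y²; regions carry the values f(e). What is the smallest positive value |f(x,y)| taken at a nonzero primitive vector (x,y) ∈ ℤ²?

river: ρ → (-4,3,3)
river: ρ → (3,3,-4)
river: ρ → (-4,5,2)
river: ρ → (2,7,-1)
river: ρ → (-1,7,2)
river: ρ → (2,5,-4)
closes: descent 0, river 6
min |a| on river = 1

1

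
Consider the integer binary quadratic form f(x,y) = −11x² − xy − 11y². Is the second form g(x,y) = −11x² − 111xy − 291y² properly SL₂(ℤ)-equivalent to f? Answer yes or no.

D₁ = -483, D₂ = -483
f is negative-definite; reduce −f:
−f: reduced (well bottom): (11,1,11) with a≤c, −a<b≤a
flip sign back: reduced form of f is (-11,-1,-11)
g is negative-definite; reduce −g:
−g: translate: b→1 (≡111 mod 22), so (11,111,291)→(11,1,11)
−g: reduced (well bottom): (11,1,11) with a≤c, −a<b≤a
flip sign back: reduced form of g is (-11,-1,-11)
reduced forms (-11, -1, -11) vs (-11, -1, -11) ⇒ equivalent

yes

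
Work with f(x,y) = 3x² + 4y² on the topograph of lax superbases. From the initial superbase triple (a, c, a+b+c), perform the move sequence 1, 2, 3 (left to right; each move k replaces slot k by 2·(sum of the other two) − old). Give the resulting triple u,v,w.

start (3,4,7) = (f(1,0),f(0,1),f(1,1))
replace slot 1: 2·(4+7) − 3 = 19 → (19,4,7)
replace slot 2: 2·(19+7) − 4 = 48 → (19,48,7)
replace slot 3: 2·(19+48) − 7 = 127 → (19,48,127)

19,48,127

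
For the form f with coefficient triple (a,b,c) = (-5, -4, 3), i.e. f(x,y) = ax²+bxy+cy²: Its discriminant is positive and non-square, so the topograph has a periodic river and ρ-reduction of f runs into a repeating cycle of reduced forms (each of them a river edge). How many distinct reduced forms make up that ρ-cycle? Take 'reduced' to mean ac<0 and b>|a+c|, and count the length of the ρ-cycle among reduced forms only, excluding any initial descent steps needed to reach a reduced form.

D = 76, ⌊√D⌋ = 8
descent: ρ → (3,4,-5)  [lands on river]
river: ρ → (-5,6,2)
river: ρ → (2,6,-5)
river: ρ → (-5,4,3)
river: ρ → (3,8,-1)
river: ρ → (-1,8,3)
ρ-cycle length = 6 (tail of 1 descent step not counted)

6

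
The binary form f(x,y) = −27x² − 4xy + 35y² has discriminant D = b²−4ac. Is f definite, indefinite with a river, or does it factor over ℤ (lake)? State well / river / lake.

D = b²−4ac = (-4)² − 4·(-27)·35 = 3796
D > 0 non-square ⇒ indefinite ⇒ periodic river

river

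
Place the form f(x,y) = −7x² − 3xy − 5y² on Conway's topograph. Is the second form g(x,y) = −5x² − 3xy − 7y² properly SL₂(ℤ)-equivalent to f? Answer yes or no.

D₁ = -131, D₂ = -131
f is negative-definite; reduce −f:
−f: flip: (7,3,5)→(5,-3,7)
−f: reduced (well bottom): (5,-3,7) with a≤c, −a<b≤a
flip sign back: reduced form of f is (-5,3,-7)
g is negative-definite; reduce −g:
−g: reduced (well bottom): (5,3,7) with a≤c, −a<b≤a
flip sign back: reduced form of g is (-5,-3,-7)
reduced forms (-5, 3, -7) vs (-5, -3, -7) ⇒ inequivalent

no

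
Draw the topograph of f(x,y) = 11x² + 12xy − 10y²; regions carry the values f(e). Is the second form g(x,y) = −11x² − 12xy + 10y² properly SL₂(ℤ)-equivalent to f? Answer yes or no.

D₁ = 584, D₂ = 584
river cycle of f (length 8): (-10, 8, 13), (13, 18, -5), (-5, 22, 5), (5, 18, -13), (-13, 8, 10), (10, 12, -11), (-11, 10, 11), (11, 12, -10)
river cycle of g (length 8): (10, 12, -11), (-11, 10, 11), (11, 12, -10), (-10, 8, 13), (13, 18, -5), (-5, 22, 5), (5, 18, -13), (-13, 8, 10)
cycles coincide ⇒ equivalent

yes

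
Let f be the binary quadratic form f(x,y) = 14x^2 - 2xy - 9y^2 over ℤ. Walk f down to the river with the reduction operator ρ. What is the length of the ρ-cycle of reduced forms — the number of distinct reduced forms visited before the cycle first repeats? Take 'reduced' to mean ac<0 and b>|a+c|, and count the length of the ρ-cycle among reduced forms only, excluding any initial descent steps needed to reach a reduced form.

D = 508, ⌊√D⌋ = 22
descent: ρ → (-9,20,3)  [lands on river]
river: ρ → (3,22,-2)
river: ρ → (-2,22,3)
river: ρ → (3,20,-9)
river: ρ → (-9,16,7)
river: ρ → (7,12,-13)
river: ρ → (-13,14,6)
river: ρ → (6,22,-1)
river: ρ → (-1,22,6)
river: ρ → (6,14,-13)
river: ρ → (-13,12,7)
river: ρ → (7,16,-9)
ρ-cycle length = 12 (tail of 1 descent step not counted)

12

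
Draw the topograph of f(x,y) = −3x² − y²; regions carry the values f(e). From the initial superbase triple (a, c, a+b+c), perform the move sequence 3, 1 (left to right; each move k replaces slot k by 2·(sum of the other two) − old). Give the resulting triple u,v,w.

start (-3,-1,-4) = (f(1,0),f(0,1),f(1,1))
replace slot 3: 2·((-3)+(-1)) − (-4) = -4 → (-3,-1,-4)
replace slot 1: 2·((-1)+(-4)) − (-3) = -7 → (-7,-1,-4)

-7,-1,-4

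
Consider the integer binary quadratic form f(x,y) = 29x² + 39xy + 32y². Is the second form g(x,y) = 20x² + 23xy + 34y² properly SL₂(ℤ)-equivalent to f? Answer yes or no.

D₁ = -2191, D₂ = -2191
f: translate: b→-19 (≡39 mod 58), so (29,39,32)→(29,-19,22)
f: flip: (29,-19,22)→(22,19,29)
f: reduced (well bottom): (22,19,29) with a≤c, −a<b≤a
g: translate: b→-17 (≡23 mod 40), so (20,23,34)→(20,-17,31)
g: reduced (well bottom): (20,-17,31) with a≤c, −a<b≤a
reduced forms (22, 19, 29) vs (20, -17, 31) ⇒ inequivalent

no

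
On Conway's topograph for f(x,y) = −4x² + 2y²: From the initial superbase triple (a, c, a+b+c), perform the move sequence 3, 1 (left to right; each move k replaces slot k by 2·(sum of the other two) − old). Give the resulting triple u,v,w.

start (-4,2,-2) = (f(1,0),f(0,1),f(1,1))
replace slot 3: 2·((-4)+2) − (-2) = -2 → (-4,2,-2)
replace slot 1: 2·(2+(-2)) − (-4) = 4 → (4,2,-2)

4,2,-2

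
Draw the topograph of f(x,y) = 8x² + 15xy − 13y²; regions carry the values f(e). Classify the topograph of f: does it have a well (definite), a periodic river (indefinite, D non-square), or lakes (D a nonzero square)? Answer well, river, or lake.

D = b²−4ac = 15² − 4·8·(-13) = 641
D > 0 non-square ⇒ indefinite ⇒ periodic river

river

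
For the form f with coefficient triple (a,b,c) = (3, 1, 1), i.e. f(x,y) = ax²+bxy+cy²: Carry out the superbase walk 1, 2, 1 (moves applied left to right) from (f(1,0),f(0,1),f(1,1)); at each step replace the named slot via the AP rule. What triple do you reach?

start (3,1,5) = (f(1,0),f(0,1),f(1,1))
replace slot 1: 2·(1+5) − 3 = 9 → (9,1,5)
replace slot 2: 2·(9+5) − 1 = 27 → (9,27,5)
replace slot 1: 2·(27+5) − 9 = 55 → (55,27,5)

55,27,5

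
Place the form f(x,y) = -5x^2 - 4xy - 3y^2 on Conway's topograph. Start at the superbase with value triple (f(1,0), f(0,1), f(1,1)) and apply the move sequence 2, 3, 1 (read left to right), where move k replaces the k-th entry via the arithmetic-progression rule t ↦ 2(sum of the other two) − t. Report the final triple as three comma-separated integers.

start (-5,-3,-12) = (f(1,0),f(0,1),f(1,1))
replace slot 2: 2·((-5)+(-12)) − (-3) = -31 → (-5,-31,-12)
replace slot 3: 2·((-5)+(-31)) − (-12) = -60 → (-5,-31,-60)
replace slot 1: 2·((-31)+(-60)) − (-5) = -177 → (-177,-31,-60)

-177,-31,-60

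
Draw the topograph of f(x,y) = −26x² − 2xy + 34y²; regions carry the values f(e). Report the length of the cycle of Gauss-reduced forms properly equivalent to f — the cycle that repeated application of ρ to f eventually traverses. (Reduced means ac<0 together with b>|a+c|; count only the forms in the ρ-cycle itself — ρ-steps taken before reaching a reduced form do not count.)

D = 3540, ⌊√D⌋ = 59
descent: ρ → (34,2,-26)
descent: ρ → (-26,50,10)  [lands on river]
river: ρ → (10,50,-26)
river: ρ → (-26,54,6)
river: ρ → (6,54,-26)
ρ-cycle length = 4 (tail of 2 descent steps not counted)

4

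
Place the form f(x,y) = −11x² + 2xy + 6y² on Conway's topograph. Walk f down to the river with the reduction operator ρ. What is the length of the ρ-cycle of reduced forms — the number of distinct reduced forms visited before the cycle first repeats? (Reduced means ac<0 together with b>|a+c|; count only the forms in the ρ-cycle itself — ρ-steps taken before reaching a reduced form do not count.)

D = 268, ⌊√D⌋ = 16
descent: ρ → (6,10,-7)  [lands on river]
river: ρ → (-7,4,9)
river: ρ → (9,14,-2)
river: ρ → (-2,14,9)
river: ρ → (9,4,-7)
river: ρ → (-7,10,6)
river: ρ → (6,14,-3)
river: ρ → (-3,16,1)
river: ρ → (1,16,-3)
river: ρ → (-3,14,6)
ρ-cycle length = 10 (tail of 1 descent step not counted)

10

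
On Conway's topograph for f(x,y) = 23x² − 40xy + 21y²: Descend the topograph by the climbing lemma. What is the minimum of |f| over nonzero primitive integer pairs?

translate: b→6 (≡-40 mod 46), so (23,-40,21)→(23,6,4)
flip: (23,6,4)→(4,-6,23)
translate: b→2 (≡-6 mod 8), so (4,-6,23)→(4,2,21)
reduced (well bottom): (4,2,21) with a≤c, −a<b≤a
well minimum = a = 4

4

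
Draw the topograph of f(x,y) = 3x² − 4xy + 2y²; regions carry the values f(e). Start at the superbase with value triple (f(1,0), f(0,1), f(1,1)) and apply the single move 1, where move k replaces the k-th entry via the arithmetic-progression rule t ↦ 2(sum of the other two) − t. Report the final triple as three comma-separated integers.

start (3,2,1) = (f(1,0),f(0,1),f(1,1))
replace slot 1: 2·(2+1) − 3 = 3 → (3,2,1)

3,2,1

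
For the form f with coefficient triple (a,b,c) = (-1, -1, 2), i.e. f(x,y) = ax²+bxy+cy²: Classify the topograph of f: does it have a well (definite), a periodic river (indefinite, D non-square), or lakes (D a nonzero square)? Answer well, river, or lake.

D = b²−4ac = (-1)² − 4·(-1)·2 = 9
D = 3² is a perfect square ⇒ form factors over ℤ ⇒ lakes

lake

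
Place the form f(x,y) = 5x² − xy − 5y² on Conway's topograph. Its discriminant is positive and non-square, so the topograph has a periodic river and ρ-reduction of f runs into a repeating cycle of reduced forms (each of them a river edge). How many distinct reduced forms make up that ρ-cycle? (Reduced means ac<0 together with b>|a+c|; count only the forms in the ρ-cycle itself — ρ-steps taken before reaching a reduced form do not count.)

D = 101, ⌊√D⌋ = 10
descent: ρ → (-5,1,5)  [lands on river]
river: ρ → (5,9,-1)
river: ρ → (-1,9,5)
river: ρ → (5,1,-5)
river: ρ → (-5,9,1)
river: ρ → (1,9,-5)
ρ-cycle length = 6 (tail of 1 descent step not counted)

6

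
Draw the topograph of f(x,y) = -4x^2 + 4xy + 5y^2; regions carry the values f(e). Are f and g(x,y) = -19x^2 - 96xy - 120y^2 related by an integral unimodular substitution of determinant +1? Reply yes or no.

D₁ = 96, D₂ = 96
river cycle of f (length 4): (5, 6, -3), (-3, 6, 5), (5, 4, -4), (-4, 4, 5)
river cycle of g (length 4): (-3, 6, 5), (5, 4, -4), (-4, 4, 5), (5, 6, -3)
cycles coincide ⇒ equivalent

yes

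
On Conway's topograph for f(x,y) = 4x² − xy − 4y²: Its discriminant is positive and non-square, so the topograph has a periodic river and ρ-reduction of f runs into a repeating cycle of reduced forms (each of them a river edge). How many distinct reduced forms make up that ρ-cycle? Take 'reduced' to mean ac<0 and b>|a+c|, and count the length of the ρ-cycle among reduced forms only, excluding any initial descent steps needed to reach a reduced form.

D = 65, ⌊√D⌋ = 8
descent: ρ → (-4,1,4)  [lands on river]
river: ρ → (4,7,-1)
river: ρ → (-1,7,4)
river: ρ → (4,1,-4)
river: ρ → (-4,7,1)
river: ρ → (1,7,-4)
ρ-cycle length = 6 (tail of 1 descent step not counted)

6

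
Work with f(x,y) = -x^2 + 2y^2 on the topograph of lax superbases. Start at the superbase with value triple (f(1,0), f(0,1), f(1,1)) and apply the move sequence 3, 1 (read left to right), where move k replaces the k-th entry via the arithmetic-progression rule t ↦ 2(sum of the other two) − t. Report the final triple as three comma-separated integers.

start (-1,2,1) = (f(1,0),f(0,1),f(1,1))
replace slot 3: 2·((-1)+2) − 1 = 1 → (-1,2,1)
replace slot 1: 2·(2+1) − (-1) = 7 → (7,2,1)

7,2,1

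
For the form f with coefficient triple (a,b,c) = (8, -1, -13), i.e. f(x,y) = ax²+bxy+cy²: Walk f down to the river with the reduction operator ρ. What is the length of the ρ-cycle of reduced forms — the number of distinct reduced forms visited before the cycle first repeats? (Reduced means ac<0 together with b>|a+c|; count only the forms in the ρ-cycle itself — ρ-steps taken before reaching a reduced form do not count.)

D = 417, ⌊√D⌋ = 20
descent: ρ → (-13,1,8)
descent: ρ → (8,15,-6)  [lands on river]
river: ρ → (-6,9,14)
river: ρ → (14,19,-1)
river: ρ → (-1,19,14)
river: ρ → (14,9,-6)
river: ρ → (-6,15,8)
river: ρ → (8,17,-4)
river: ρ → (-4,15,12)
river: ρ → (12,9,-7)
river: ρ → (-7,19,2)
river: ρ → (2,17,-16)
river: ρ → (-16,15,3)
river: ρ → (3,15,-16)
river: ρ → (-16,17,2)
river: ρ → (2,19,-7)
river: ρ → (-7,9,12)
river: ρ → (12,15,-4)
river: ρ → (-4,17,8)
ρ-cycle length = 18 (tail of 2 descent steps not counted)

18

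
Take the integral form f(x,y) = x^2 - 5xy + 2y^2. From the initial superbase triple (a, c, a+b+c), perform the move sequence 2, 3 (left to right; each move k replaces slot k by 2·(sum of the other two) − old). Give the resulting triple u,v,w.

start (1,2,-2) = (f(1,0),f(0,1),f(1,1))
replace slot 2: 2·(1+(-2)) − 2 = -4 → (1,-4,-2)
replace slot 3: 2·(1+(-4)) − (-2) = -4 → (1,-4,-4)

1,-4,-4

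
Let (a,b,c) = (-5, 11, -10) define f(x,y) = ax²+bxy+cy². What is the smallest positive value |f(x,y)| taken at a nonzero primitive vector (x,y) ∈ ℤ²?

translate: b→-1 (≡-11 mod 10), so (5,-11,10)→(5,-1,4)
flip: (5,-1,4)→(4,1,5)
reduced (well bottom): (4,1,5) with a≤c, −a<b≤a
well minimum |f| = |-4| = 4 (negative-definite)

4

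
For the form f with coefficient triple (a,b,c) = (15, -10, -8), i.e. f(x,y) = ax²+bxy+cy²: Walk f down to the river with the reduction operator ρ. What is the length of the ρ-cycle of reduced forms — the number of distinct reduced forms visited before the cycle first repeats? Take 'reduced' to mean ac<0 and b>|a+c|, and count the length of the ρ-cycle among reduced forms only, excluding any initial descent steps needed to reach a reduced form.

D = 580, ⌊√D⌋ = 24
descent: ρ → (-8,10,15)  [lands on river]
river: ρ → (15,20,-3)
river: ρ → (-3,22,8)
river: ρ → (8,10,-15)
river: ρ → (-15,20,3)
river: ρ → (3,22,-8)
ρ-cycle length = 6 (tail of 1 descent step not counted)

6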